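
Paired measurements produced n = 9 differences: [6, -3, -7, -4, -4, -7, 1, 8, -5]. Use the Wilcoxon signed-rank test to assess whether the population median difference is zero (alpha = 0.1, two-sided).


Step 1: Drop any zero differences (none here) and take |d_i|.
|d| = [6, 3, 7, 4, 4, 7, 1, 8, 5]
Step 2: Midrank |d_i| (ties get averaged ranks).
ranks: |6|->6, |3|->2, |7|->7.5, |4|->3.5, |4|->3.5, |7|->7.5, |1|->1, |8|->9, |5|->5
Step 3: Attach original signs; sum ranks with positive sign and with negative sign.
W+ = 6 + 1 + 9 = 16
W- = 2 + 7.5 + 3.5 + 3.5 + 7.5 + 5 = 29
(Check: W+ + W- = 45 should equal n(n+1)/2 = 45.)
Step 4: Test statistic W = min(W+, W-) = 16.
Step 5: Ties in |d|, so use the tie-corrected normal approximation.
        E[W] = n(n+1)/4 = 9*10/4 = 22.5.
        Tie groups: |d|=4 (t=2), |d|=7 (t=2); sum(t^3 - t) = 12.
        Var[W] = n(n+1)(2n+1)/24 - sum(t^3-t)/48 = 1710/24 - 12/48 = 71.
        z = (W - E[W]) / sqrt(Var[W]) = (16 - 22.5) / 8.4261 = -0.7714.
        Two-sided p = 2*Phi(z) = 0.440465.
Step 6: alpha = 0.1. fail to reject H0.

W+ = 16, W- = 29, W = min = 16, p = 0.440465, fail to reject H0.


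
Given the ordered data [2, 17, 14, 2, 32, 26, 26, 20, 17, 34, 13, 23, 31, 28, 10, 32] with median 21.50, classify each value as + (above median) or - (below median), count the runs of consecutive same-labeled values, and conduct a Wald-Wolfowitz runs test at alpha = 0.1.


Step 1: Compute median = 21.50; label A = above, B = below.
Labels in order: BBBBAAABBABAAABA  (n_A = 8, n_B = 8)
Step 2: Count runs R = 8.
Step 3: Under H0 (random ordering), E[R] = 2*n_A*n_B/(n_A+n_B) + 1 = 2*8*8/16 + 1 = 9.0000.
        Var[R] = 2*n_A*n_B*(2*n_A*n_B - n_A - n_B) / ((n_A+n_B)^2 * (n_A+n_B-1)) = 14336/3840 = 3.7333.
        SD[R] = 1.9322.
Step 4: Continuity-corrected z = (R + 0.5 - E[R]) / SD[R] = (8 + 0.5 - 9.0000) / 1.9322 = -0.2588.
Step 5: Two-sided p-value via normal approximation = 2*(1 - Phi(|z|)) = 0.795809.
Step 6: alpha = 0.1. fail to reject H0.

R = 8, z = -0.2588, p = 0.795809, fail to reject H0.


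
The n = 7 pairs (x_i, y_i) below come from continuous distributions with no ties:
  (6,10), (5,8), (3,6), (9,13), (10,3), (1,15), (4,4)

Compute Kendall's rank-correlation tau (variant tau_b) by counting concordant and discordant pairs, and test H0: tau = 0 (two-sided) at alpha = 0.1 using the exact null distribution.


Step 1: Enumerate the 21 unordered pairs (i,j) with i<j and classify each by sign(x_j-x_i) * sign(y_j-y_i).
  (1,2):dx=-1,dy=-2->C; (1,3):dx=-3,dy=-4->C; (1,4):dx=+3,dy=+3->C; (1,5):dx=+4,dy=-7->D
  (1,6):dx=-5,dy=+5->D; (1,7):dx=-2,dy=-6->C; (2,3):dx=-2,dy=-2->C; (2,4):dx=+4,dy=+5->C
  (2,5):dx=+5,dy=-5->D; (2,6):dx=-4,dy=+7->D; (2,7):dx=-1,dy=-4->C; (3,4):dx=+6,dy=+7->C
  (3,5):dx=+7,dy=-3->D; (3,6):dx=-2,dy=+9->D; (3,7):dx=+1,dy=-2->D; (4,5):dx=+1,dy=-10->D
  (4,6):dx=-8,dy=+2->D; (4,7):dx=-5,dy=-9->C; (5,6):dx=-9,dy=+12->D; (5,7):dx=-6,dy=+1->D
  (6,7):dx=+3,dy=-11->D
Step 2: C = 9, D = 12, total pairs = 21.
Step 3: tau = (C - D)/(n(n-1)/2) = (9 - 12)/21 = -0.142857.
Step 4: Exact two-sided p-value (enumerate n! = 5040 permutations of y under H0): p = 0.772619.
Step 5: alpha = 0.1. fail to reject H0.

tau_b = -0.1429 (C=9, D=12), p = 0.772619, fail to reject H0.


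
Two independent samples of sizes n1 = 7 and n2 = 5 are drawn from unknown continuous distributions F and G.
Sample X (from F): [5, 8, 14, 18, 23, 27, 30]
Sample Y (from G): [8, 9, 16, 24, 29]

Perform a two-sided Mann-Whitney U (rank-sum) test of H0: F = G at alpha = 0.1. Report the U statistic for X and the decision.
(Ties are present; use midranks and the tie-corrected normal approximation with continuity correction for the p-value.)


Step 1: Combine and sort all 12 observations; assign midranks.
sorted (value, group): (5,X), (8,X), (8,Y), (9,Y), (14,X), (16,Y), (18,X), (23,X), (24,Y), (27,X), (29,Y), (30,X)
ranks: 5->1, 8->2.5, 8->2.5, 9->4, 14->5, 16->6, 18->7, 23->8, 24->9, 27->10, 29->11, 30->12
Step 2: Rank sum for X: R1 = 1 + 2.5 + 5 + 7 + 8 + 10 + 12 = 45.5.
Step 3: U_X = R1 - n1(n1+1)/2 = 45.5 - 7*8/2 = 45.5 - 28 = 17.5.
       U_Y = n1*n2 - U_X = 35 - 17.5 = 17.5.
Step 4: Ties are present, so use the tie-corrected normal approximation (with continuity correction) for the p-value.
Step 5: p-value = 1.000000; compare to alpha = 0.1. fail to reject H0.

U_X = 17.5, p = 1.000000, fail to reject H0 at alpha = 0.1.


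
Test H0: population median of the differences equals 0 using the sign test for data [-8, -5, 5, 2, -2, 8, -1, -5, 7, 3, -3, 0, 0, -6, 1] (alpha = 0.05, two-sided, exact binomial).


Step 1: Discard zero differences. Original n = 15; n_eff = number of nonzero differences = 13.
Nonzero differences (with sign): -8, -5, +5, +2, -2, +8, -1, -5, +7, +3, -3, -6, +1
Step 2: Count signs: positive = 6, negative = 7.
Step 3: Under H0: P(positive) = 0.5, so the number of positives S ~ Bin(13, 0.5).
Step 4: Two-sided exact p-value = sum of Bin(13,0.5) probabilities at or below the observed probability = 1.000000.
Step 5: alpha = 0.05. fail to reject H0.

n_eff = 13, pos = 6, neg = 7, p = 1.000000, fail to reject H0.


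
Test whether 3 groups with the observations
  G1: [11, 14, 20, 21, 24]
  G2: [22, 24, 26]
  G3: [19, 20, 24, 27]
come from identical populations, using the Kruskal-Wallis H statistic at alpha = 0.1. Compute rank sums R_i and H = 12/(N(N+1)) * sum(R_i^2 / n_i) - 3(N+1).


Step 1: Combine all N = 12 observations and assign midranks.
sorted (value, group, rank): (11,G1,1), (14,G1,2), (19,G3,3), (20,G1,4.5), (20,G3,4.5), (21,G1,6), (22,G2,7), (24,G1,9), (24,G2,9), (24,G3,9), (26,G2,11), (27,G3,12)
Step 2: Sum ranks within each group.
R_1 = 22.5 (n_1 = 5)
R_2 = 27 (n_2 = 3)
R_3 = 28.5 (n_3 = 4)
Step 3: H = 12/(N(N+1)) * sum(R_i^2/n_i) - 3(N+1)
     = 12/(12*13) * (22.5^2/5 + 27^2/3 + 28.5^2/4) - 3*13
     = 0.076923 * 547.312 - 39
     = 3.100962.
Step 4: Ties present; correction factor C = 1 - 30/(12^3 - 12) = 0.982517. Corrected H = 3.100962 / 0.982517 = 3.156139.
Step 5: Under H0, H ~ chi^2(2); p-value = 0.206373.
Step 6: alpha = 0.1. fail to reject H0.

H = 3.1561, df = 2, p = 0.206373, fail to reject H0.


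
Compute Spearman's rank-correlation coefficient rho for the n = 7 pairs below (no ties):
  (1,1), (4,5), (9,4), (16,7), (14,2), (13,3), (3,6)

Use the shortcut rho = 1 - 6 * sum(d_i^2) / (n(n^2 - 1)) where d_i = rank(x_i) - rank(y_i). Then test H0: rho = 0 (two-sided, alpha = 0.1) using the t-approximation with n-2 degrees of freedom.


Step 1: Rank x and y separately (midranks; no ties here).
rank(x): 1->1, 4->3, 9->4, 16->7, 14->6, 13->5, 3->2
rank(y): 1->1, 5->5, 4->4, 7->7, 2->2, 3->3, 6->6
Step 2: d_i = R_x(i) - R_y(i); compute d_i^2.
  (1-1)^2=0, (3-5)^2=4, (4-4)^2=0, (7-7)^2=0, (6-2)^2=16, (5-3)^2=4, (2-6)^2=16
sum(d^2) = 40.
Step 3: rho = 1 - 6*40 / (7*(7^2 - 1)) = 1 - 240/336 = 0.285714.
Step 4: Under H0, t = rho * sqrt((n-2)/(1-rho^2)) = 0.6667 ~ t(5).
Step 5: Two-sided p-value from the t-distribution with 5 df = 0.534509.
Step 6: alpha = 0.1. fail to reject H0.

rho = 0.2857, p = 0.534509, fail to reject H0 at alpha = 0.1.


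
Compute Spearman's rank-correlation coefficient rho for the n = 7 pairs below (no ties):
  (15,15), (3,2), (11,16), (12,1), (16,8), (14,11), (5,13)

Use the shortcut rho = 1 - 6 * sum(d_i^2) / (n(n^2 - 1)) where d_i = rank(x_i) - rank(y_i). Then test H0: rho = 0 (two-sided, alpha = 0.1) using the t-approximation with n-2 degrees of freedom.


Step 1: Rank x and y separately (midranks; no ties here).
rank(x): 15->6, 3->1, 11->3, 12->4, 16->7, 14->5, 5->2
rank(y): 15->6, 2->2, 16->7, 1->1, 8->3, 11->4, 13->5
Step 2: d_i = R_x(i) - R_y(i); compute d_i^2.
  (6-6)^2=0, (1-2)^2=1, (3-7)^2=16, (4-1)^2=9, (7-3)^2=16, (5-4)^2=1, (2-5)^2=9
sum(d^2) = 52.
Step 3: rho = 1 - 6*52 / (7*(7^2 - 1)) = 1 - 312/336 = 0.071429.
Step 4: Under H0, t = rho * sqrt((n-2)/(1-rho^2)) = 0.1601 ~ t(5).
Step 5: Two-sided p-value from the t-distribution with 5 df = 0.879048.
Step 6: alpha = 0.1. fail to reject H0.

rho = 0.0714, p = 0.879048, fail to reject H0 at alpha = 0.1.


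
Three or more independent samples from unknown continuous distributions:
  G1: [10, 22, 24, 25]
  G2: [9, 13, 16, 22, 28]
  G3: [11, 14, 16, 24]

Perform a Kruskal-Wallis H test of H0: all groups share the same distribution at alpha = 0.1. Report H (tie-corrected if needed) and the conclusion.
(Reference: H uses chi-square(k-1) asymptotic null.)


Step 1: Combine all N = 13 observations and assign midranks.
sorted (value, group, rank): (9,G2,1), (10,G1,2), (11,G3,3), (13,G2,4), (14,G3,5), (16,G2,6.5), (16,G3,6.5), (22,G1,8.5), (22,G2,8.5), (24,G1,10.5), (24,G3,10.5), (25,G1,12), (28,G2,13)
Step 2: Sum ranks within each group.
R_1 = 33 (n_1 = 4)
R_2 = 33 (n_2 = 5)
R_3 = 25 (n_3 = 4)
Step 3: H = 12/(N(N+1)) * sum(R_i^2/n_i) - 3(N+1)
     = 12/(13*14) * (33^2/4 + 33^2/5 + 25^2/4) - 3*14
     = 0.065934 * 646.3 - 42
     = 0.613187.
Step 4: Ties present; correction factor C = 1 - 18/(13^3 - 13) = 0.991758. Corrected H = 0.613187 / 0.991758 = 0.618283.
Step 5: Under H0, H ~ chi^2(2); p-value = 0.734077.
Step 6: alpha = 0.1. fail to reject H0.

H = 0.6183, df = 2, p = 0.734077, fail to reject H0.


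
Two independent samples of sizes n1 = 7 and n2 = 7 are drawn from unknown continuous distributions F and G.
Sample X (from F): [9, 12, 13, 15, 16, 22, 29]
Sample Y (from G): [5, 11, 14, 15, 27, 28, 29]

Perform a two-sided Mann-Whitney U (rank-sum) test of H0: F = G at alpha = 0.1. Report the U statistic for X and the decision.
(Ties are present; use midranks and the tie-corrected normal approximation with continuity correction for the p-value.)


Step 1: Combine and sort all 14 observations; assign midranks.
sorted (value, group): (5,Y), (9,X), (11,Y), (12,X), (13,X), (14,Y), (15,X), (15,Y), (16,X), (22,X), (27,Y), (28,Y), (29,X), (29,Y)
ranks: 5->1, 9->2, 11->3, 12->4, 13->5, 14->6, 15->7.5, 15->7.5, 16->9, 22->10, 27->11, 28->12, 29->13.5, 29->13.5
Step 2: Rank sum for X: R1 = 2 + 4 + 5 + 7.5 + 9 + 10 + 13.5 = 51.
Step 3: U_X = R1 - n1(n1+1)/2 = 51 - 7*8/2 = 51 - 28 = 23.
       U_Y = n1*n2 - U_X = 49 - 23 = 26.
Step 4: Ties are present, so use the tie-corrected normal approximation (with continuity correction) for the p-value.
Step 5: p-value = 0.898104; compare to alpha = 0.1. fail to reject H0.

U_X = 23, p = 0.898104, fail to reject H0 at alpha = 0.1.


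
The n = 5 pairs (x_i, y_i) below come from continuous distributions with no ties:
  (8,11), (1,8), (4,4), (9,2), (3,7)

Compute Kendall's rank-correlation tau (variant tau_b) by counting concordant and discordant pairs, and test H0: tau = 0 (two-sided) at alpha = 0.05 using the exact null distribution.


Step 1: Enumerate the 10 unordered pairs (i,j) with i<j and classify each by sign(x_j-x_i) * sign(y_j-y_i).
  (1,2):dx=-7,dy=-3->C; (1,3):dx=-4,dy=-7->C; (1,4):dx=+1,dy=-9->D; (1,5):dx=-5,dy=-4->C
  (2,3):dx=+3,dy=-4->D; (2,4):dx=+8,dy=-6->D; (2,5):dx=+2,dy=-1->D; (3,4):dx=+5,dy=-2->D
  (3,5):dx=-1,dy=+3->D; (4,5):dx=-6,dy=+5->D
Step 2: C = 3, D = 7, total pairs = 10.
Step 3: tau = (C - D)/(n(n-1)/2) = (3 - 7)/10 = -0.400000.
Step 4: Exact two-sided p-value (enumerate n! = 120 permutations of y under H0): p = 0.483333.
Step 5: alpha = 0.05. fail to reject H0.

tau_b = -0.4000 (C=3, D=7), p = 0.483333, fail to reject H0.


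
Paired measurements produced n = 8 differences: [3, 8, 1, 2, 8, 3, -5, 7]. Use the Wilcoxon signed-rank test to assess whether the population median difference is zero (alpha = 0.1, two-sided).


Step 1: Drop any zero differences (none here) and take |d_i|.
|d| = [3, 8, 1, 2, 8, 3, 5, 7]
Step 2: Midrank |d_i| (ties get averaged ranks).
ranks: |3|->3.5, |8|->7.5, |1|->1, |2|->2, |8|->7.5, |3|->3.5, |5|->5, |7|->6
Step 3: Attach original signs; sum ranks with positive sign and with negative sign.
W+ = 3.5 + 7.5 + 1 + 2 + 7.5 + 3.5 + 6 = 31
W- = 5 = 5
(Check: W+ + W- = 36 should equal n(n+1)/2 = 36.)
Step 4: Test statistic W = min(W+, W-) = 5.
Step 5: Ties in |d|, so use the tie-corrected normal approximation.
        E[W] = n(n+1)/4 = 8*9/4 = 18.
        Tie groups: |d|=3 (t=2), |d|=8 (t=2); sum(t^3 - t) = 12.
        Var[W] = n(n+1)(2n+1)/24 - sum(t^3-t)/48 = 1224/24 - 12/48 = 50.75.
        z = (W - E[W]) / sqrt(Var[W]) = (5 - 18) / 7.1239 = -1.8248.
        Two-sided p = 2*Phi(z) = 0.068025.
Step 6: alpha = 0.1. reject H0.

W+ = 31, W- = 5, W = min = 5, p = 0.068025, reject H0.


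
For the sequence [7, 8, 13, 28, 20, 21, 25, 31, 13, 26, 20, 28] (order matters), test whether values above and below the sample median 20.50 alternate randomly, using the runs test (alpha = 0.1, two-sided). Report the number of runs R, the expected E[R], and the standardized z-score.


Step 1: Compute median = 20.50; label A = above, B = below.
Labels in order: BBBABAAABABA  (n_A = 6, n_B = 6)
Step 2: Count runs R = 8.
Step 3: Under H0 (random ordering), E[R] = 2*n_A*n_B/(n_A+n_B) + 1 = 2*6*6/12 + 1 = 7.0000.
        Var[R] = 2*n_A*n_B*(2*n_A*n_B - n_A - n_B) / ((n_A+n_B)^2 * (n_A+n_B-1)) = 4320/1584 = 2.7273.
        SD[R] = 1.6514.
Step 4: Continuity-corrected z = (R - 0.5 - E[R]) / SD[R] = (8 - 0.5 - 7.0000) / 1.6514 = 0.3028.
Step 5: Two-sided p-value via normal approximation = 2*(1 - Phi(|z|)) = 0.762069.
Step 6: alpha = 0.1. fail to reject H0.

R = 8, z = 0.3028, p = 0.762069, fail to reject H0.


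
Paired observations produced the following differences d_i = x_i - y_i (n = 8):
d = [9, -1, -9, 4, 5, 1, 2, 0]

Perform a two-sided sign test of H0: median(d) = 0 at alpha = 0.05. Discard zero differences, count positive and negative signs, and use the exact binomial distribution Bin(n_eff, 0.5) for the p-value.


Step 1: Discard zero differences. Original n = 8; n_eff = number of nonzero differences = 7.
Nonzero differences (with sign): +9, -1, -9, +4, +5, +1, +2
Step 2: Count signs: positive = 5, negative = 2.
Step 3: Under H0: P(positive) = 0.5, so the number of positives S ~ Bin(7, 0.5).
Step 4: Two-sided exact p-value = sum of Bin(7,0.5) probabilities at or below the observed probability = 0.453125.
Step 5: alpha = 0.05. fail to reject H0.

n_eff = 7, pos = 5, neg = 2, p = 0.453125, fail to reject H0.


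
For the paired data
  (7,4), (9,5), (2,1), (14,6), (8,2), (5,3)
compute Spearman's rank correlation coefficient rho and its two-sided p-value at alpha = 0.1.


Step 1: Rank x and y separately (midranks; no ties here).
rank(x): 7->3, 9->5, 2->1, 14->6, 8->4, 5->2
rank(y): 4->4, 5->5, 1->1, 6->6, 2->2, 3->3
Step 2: d_i = R_x(i) - R_y(i); compute d_i^2.
  (3-4)^2=1, (5-5)^2=0, (1-1)^2=0, (6-6)^2=0, (4-2)^2=4, (2-3)^2=1
sum(d^2) = 6.
Step 3: rho = 1 - 6*6 / (6*(6^2 - 1)) = 1 - 36/210 = 0.828571.
Step 4: Under H0, t = rho * sqrt((n-2)/(1-rho^2)) = 2.9598 ~ t(4).
Step 5: Two-sided p-value from the t-distribution with 4 df = 0.041563.
Step 6: alpha = 0.1. reject H0.

rho = 0.8286, p = 0.041563, reject H0 at alpha = 0.1.


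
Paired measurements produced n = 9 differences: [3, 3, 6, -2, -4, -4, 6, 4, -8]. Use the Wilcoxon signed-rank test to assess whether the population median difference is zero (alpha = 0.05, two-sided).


Step 1: Drop any zero differences (none here) and take |d_i|.
|d| = [3, 3, 6, 2, 4, 4, 6, 4, 8]
Step 2: Midrank |d_i| (ties get averaged ranks).
ranks: |3|->2.5, |3|->2.5, |6|->7.5, |2|->1, |4|->5, |4|->5, |6|->7.5, |4|->5, |8|->9
Step 3: Attach original signs; sum ranks with positive sign and with negative sign.
W+ = 2.5 + 2.5 + 7.5 + 7.5 + 5 = 25
W- = 1 + 5 + 5 + 9 = 20
(Check: W+ + W- = 45 should equal n(n+1)/2 = 45.)
Step 4: Test statistic W = min(W+, W-) = 20.
Step 5: Ties in |d|, so use the tie-corrected normal approximation.
        E[W] = n(n+1)/4 = 9*10/4 = 22.5.
        Tie groups: |d|=3 (t=2), |d|=4 (t=3), |d|=6 (t=2); sum(t^3 - t) = 36.
        Var[W] = n(n+1)(2n+1)/24 - sum(t^3-t)/48 = 1710/24 - 36/48 = 70.5.
        z = (W - E[W]) / sqrt(Var[W]) = (20 - 22.5) / 8.3964 = -0.2977.
        Two-sided p = 2*Phi(z) = 0.765897.
Step 6: alpha = 0.05. fail to reject H0.

W+ = 25, W- = 20, W = min = 20, p = 0.765897, fail to reject H0.


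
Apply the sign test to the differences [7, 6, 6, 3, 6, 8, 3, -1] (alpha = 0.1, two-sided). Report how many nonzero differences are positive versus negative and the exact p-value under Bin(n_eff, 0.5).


Step 1: Discard zero differences. Original n = 8; n_eff = number of nonzero differences = 8.
Nonzero differences (with sign): +7, +6, +6, +3, +6, +8, +3, -1
Step 2: Count signs: positive = 7, negative = 1.
Step 3: Under H0: P(positive) = 0.5, so the number of positives S ~ Bin(8, 0.5).
Step 4: Two-sided exact p-value = sum of Bin(8,0.5) probabilities at or below the observed probability = 0.070312.
Step 5: alpha = 0.1. reject H0.

n_eff = 8, pos = 7, neg = 1, p = 0.070312, reject H0.


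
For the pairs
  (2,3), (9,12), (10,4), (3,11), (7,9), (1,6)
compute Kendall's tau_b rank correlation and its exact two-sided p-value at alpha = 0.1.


Step 1: Enumerate the 15 unordered pairs (i,j) with i<j and classify each by sign(x_j-x_i) * sign(y_j-y_i).
  (1,2):dx=+7,dy=+9->C; (1,3):dx=+8,dy=+1->C; (1,4):dx=+1,dy=+8->C; (1,5):dx=+5,dy=+6->C
  (1,6):dx=-1,dy=+3->D; (2,3):dx=+1,dy=-8->D; (2,4):dx=-6,dy=-1->C; (2,5):dx=-2,dy=-3->C
  (2,6):dx=-8,dy=-6->C; (3,4):dx=-7,dy=+7->D; (3,5):dx=-3,dy=+5->D; (3,6):dx=-9,dy=+2->D
  (4,5):dx=+4,dy=-2->D; (4,6):dx=-2,dy=-5->C; (5,6):dx=-6,dy=-3->C
Step 2: C = 9, D = 6, total pairs = 15.
Step 3: tau = (C - D)/(n(n-1)/2) = (9 - 6)/15 = 0.200000.
Step 4: Exact two-sided p-value (enumerate n! = 720 permutations of y under H0): p = 0.719444.
Step 5: alpha = 0.1. fail to reject H0.

tau_b = 0.2000 (C=9, D=6), p = 0.719444, fail to reject H0.


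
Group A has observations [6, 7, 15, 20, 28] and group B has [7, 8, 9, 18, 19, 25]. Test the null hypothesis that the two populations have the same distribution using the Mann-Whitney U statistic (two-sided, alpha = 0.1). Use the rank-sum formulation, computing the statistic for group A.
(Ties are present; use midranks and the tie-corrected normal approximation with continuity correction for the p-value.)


Step 1: Combine and sort all 11 observations; assign midranks.
sorted (value, group): (6,X), (7,X), (7,Y), (8,Y), (9,Y), (15,X), (18,Y), (19,Y), (20,X), (25,Y), (28,X)
ranks: 6->1, 7->2.5, 7->2.5, 8->4, 9->5, 15->6, 18->7, 19->8, 20->9, 25->10, 28->11
Step 2: Rank sum for X: R1 = 1 + 2.5 + 6 + 9 + 11 = 29.5.
Step 3: U_X = R1 - n1(n1+1)/2 = 29.5 - 5*6/2 = 29.5 - 15 = 14.5.
       U_Y = n1*n2 - U_X = 30 - 14.5 = 15.5.
Step 4: Ties are present, so use the tie-corrected normal approximation (with continuity correction) for the p-value.
Step 5: p-value = 1.000000; compare to alpha = 0.1. fail to reject H0.

U_X = 14.5, p = 1.000000, fail to reject H0 at alpha = 0.1.


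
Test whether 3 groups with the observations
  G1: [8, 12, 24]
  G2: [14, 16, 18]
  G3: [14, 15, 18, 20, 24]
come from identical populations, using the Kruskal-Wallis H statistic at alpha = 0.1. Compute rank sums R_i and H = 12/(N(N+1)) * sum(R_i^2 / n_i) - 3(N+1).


Step 1: Combine all N = 11 observations and assign midranks.
sorted (value, group, rank): (8,G1,1), (12,G1,2), (14,G2,3.5), (14,G3,3.5), (15,G3,5), (16,G2,6), (18,G2,7.5), (18,G3,7.5), (20,G3,9), (24,G1,10.5), (24,G3,10.5)
Step 2: Sum ranks within each group.
R_1 = 13.5 (n_1 = 3)
R_2 = 17 (n_2 = 3)
R_3 = 35.5 (n_3 = 5)
Step 3: H = 12/(N(N+1)) * sum(R_i^2/n_i) - 3(N+1)
     = 12/(11*12) * (13.5^2/3 + 17^2/3 + 35.5^2/5) - 3*12
     = 0.090909 * 409.133 - 36
     = 1.193939.
Step 4: Ties present; correction factor C = 1 - 18/(11^3 - 11) = 0.986364. Corrected H = 1.193939 / 0.986364 = 1.210445.
Step 5: Under H0, H ~ chi^2(2); p-value = 0.545953.
Step 6: alpha = 0.1. fail to reject H0.

H = 1.2104, df = 2, p = 0.545953, fail to reject H0.


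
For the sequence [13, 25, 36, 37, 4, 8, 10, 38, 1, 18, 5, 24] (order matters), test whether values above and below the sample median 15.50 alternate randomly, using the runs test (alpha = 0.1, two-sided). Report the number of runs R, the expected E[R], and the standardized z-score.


Step 1: Compute median = 15.50; label A = above, B = below.
Labels in order: BAAABBBABABA  (n_A = 6, n_B = 6)
Step 2: Count runs R = 8.
Step 3: Under H0 (random ordering), E[R] = 2*n_A*n_B/(n_A+n_B) + 1 = 2*6*6/12 + 1 = 7.0000.
        Var[R] = 2*n_A*n_B*(2*n_A*n_B - n_A - n_B) / ((n_A+n_B)^2 * (n_A+n_B-1)) = 4320/1584 = 2.7273.
        SD[R] = 1.6514.
Step 4: Continuity-corrected z = (R - 0.5 - E[R]) / SD[R] = (8 - 0.5 - 7.0000) / 1.6514 = 0.3028.
Step 5: Two-sided p-value via normal approximation = 2*(1 - Phi(|z|)) = 0.762069.
Step 6: alpha = 0.1. fail to reject H0.

R = 8, z = 0.3028, p = 0.762069, fail to reject H0.


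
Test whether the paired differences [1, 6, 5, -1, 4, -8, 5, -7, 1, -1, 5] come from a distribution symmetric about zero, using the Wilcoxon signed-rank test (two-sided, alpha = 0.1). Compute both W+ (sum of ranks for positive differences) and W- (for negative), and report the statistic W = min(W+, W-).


Step 1: Drop any zero differences (none here) and take |d_i|.
|d| = [1, 6, 5, 1, 4, 8, 5, 7, 1, 1, 5]
Step 2: Midrank |d_i| (ties get averaged ranks).
ranks: |1|->2.5, |6|->9, |5|->7, |1|->2.5, |4|->5, |8|->11, |5|->7, |7|->10, |1|->2.5, |1|->2.5, |5|->7
Step 3: Attach original signs; sum ranks with positive sign and with negative sign.
W+ = 2.5 + 9 + 7 + 5 + 7 + 2.5 + 7 = 40
W- = 2.5 + 11 + 10 + 2.5 = 26
(Check: W+ + W- = 66 should equal n(n+1)/2 = 66.)
Step 4: Test statistic W = min(W+, W-) = 26.
Step 5: Ties in |d|, so use the tie-corrected normal approximation.
        E[W] = n(n+1)/4 = 11*12/4 = 33.
        Tie groups: |d|=1 (t=4), |d|=5 (t=3); sum(t^3 - t) = 84.
        Var[W] = n(n+1)(2n+1)/24 - sum(t^3-t)/48 = 3036/24 - 84/48 = 124.75.
        z = (W - E[W]) / sqrt(Var[W]) = (26 - 33) / 11.1692 = -0.6267.
        Two-sided p = 2*Phi(z) = 0.530839.
Step 6: alpha = 0.1. fail to reject H0.

W+ = 40, W- = 26, W = min = 26, p = 0.530839, fail to reject H0.


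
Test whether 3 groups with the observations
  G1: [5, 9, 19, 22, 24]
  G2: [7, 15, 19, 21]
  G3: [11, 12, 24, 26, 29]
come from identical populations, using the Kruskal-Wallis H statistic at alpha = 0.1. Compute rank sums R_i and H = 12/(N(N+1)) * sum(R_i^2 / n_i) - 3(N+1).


Step 1: Combine all N = 14 observations and assign midranks.
sorted (value, group, rank): (5,G1,1), (7,G2,2), (9,G1,3), (11,G3,4), (12,G3,5), (15,G2,6), (19,G1,7.5), (19,G2,7.5), (21,G2,9), (22,G1,10), (24,G1,11.5), (24,G3,11.5), (26,G3,13), (29,G3,14)
Step 2: Sum ranks within each group.
R_1 = 33 (n_1 = 5)
R_2 = 24.5 (n_2 = 4)
R_3 = 47.5 (n_3 = 5)
Step 3: H = 12/(N(N+1)) * sum(R_i^2/n_i) - 3(N+1)
     = 12/(14*15) * (33^2/5 + 24.5^2/4 + 47.5^2/5) - 3*15
     = 0.057143 * 819.112 - 45
     = 1.806429.
Step 4: Ties present; correction factor C = 1 - 12/(14^3 - 14) = 0.995604. Corrected H = 1.806429 / 0.995604 = 1.814404.
Step 5: Under H0, H ~ chi^2(2); p-value = 0.403652.
Step 6: alpha = 0.1. fail to reject H0.

H = 1.8144, df = 2, p = 0.403652, fail to reject H0.


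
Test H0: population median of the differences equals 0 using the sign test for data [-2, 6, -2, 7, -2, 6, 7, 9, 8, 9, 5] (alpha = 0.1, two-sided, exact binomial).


Step 1: Discard zero differences. Original n = 11; n_eff = number of nonzero differences = 11.
Nonzero differences (with sign): -2, +6, -2, +7, -2, +6, +7, +9, +8, +9, +5
Step 2: Count signs: positive = 8, negative = 3.
Step 3: Under H0: P(positive) = 0.5, so the number of positives S ~ Bin(11, 0.5).
Step 4: Two-sided exact p-value = sum of Bin(11,0.5) probabilities at or below the observed probability = 0.226562.
Step 5: alpha = 0.1. fail to reject H0.

n_eff = 11, pos = 8, neg = 3, p = 0.226562, fail to reject H0.


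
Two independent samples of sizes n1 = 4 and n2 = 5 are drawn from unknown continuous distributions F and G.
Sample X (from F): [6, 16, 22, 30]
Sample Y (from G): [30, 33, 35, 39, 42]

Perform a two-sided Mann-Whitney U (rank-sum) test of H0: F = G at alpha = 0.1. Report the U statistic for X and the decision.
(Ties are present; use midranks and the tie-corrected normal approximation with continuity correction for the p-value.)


Step 1: Combine and sort all 9 observations; assign midranks.
sorted (value, group): (6,X), (16,X), (22,X), (30,X), (30,Y), (33,Y), (35,Y), (39,Y), (42,Y)
ranks: 6->1, 16->2, 22->3, 30->4.5, 30->4.5, 33->6, 35->7, 39->8, 42->9
Step 2: Rank sum for X: R1 = 1 + 2 + 3 + 4.5 = 10.5.
Step 3: U_X = R1 - n1(n1+1)/2 = 10.5 - 4*5/2 = 10.5 - 10 = 0.5.
       U_Y = n1*n2 - U_X = 20 - 0.5 = 19.5.
Step 4: Ties are present, so use the tie-corrected normal approximation (with continuity correction) for the p-value.
Step 5: p-value = 0.026844; compare to alpha = 0.1. reject H0.

U_X = 0.5, p = 0.026844, reject H0 at alpha = 0.1.


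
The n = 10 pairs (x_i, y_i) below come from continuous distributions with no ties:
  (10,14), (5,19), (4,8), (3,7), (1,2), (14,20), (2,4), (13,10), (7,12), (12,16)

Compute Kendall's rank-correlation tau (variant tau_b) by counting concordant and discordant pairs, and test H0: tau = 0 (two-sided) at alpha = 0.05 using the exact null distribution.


Step 1: Enumerate the 45 unordered pairs (i,j) with i<j and classify each by sign(x_j-x_i) * sign(y_j-y_i).
  (1,2):dx=-5,dy=+5->D; (1,3):dx=-6,dy=-6->C; (1,4):dx=-7,dy=-7->C; (1,5):dx=-9,dy=-12->C
  (1,6):dx=+4,dy=+6->C; (1,7):dx=-8,dy=-10->C; (1,8):dx=+3,dy=-4->D; (1,9):dx=-3,dy=-2->C
  (1,10):dx=+2,dy=+2->C; (2,3):dx=-1,dy=-11->C; (2,4):dx=-2,dy=-12->C; (2,5):dx=-4,dy=-17->C
  (2,6):dx=+9,dy=+1->C; (2,7):dx=-3,dy=-15->C; (2,8):dx=+8,dy=-9->D; (2,9):dx=+2,dy=-7->D
  (2,10):dx=+7,dy=-3->D; (3,4):dx=-1,dy=-1->C; (3,5):dx=-3,dy=-6->C; (3,6):dx=+10,dy=+12->C
  (3,7):dx=-2,dy=-4->C; (3,8):dx=+9,dy=+2->C; (3,9):dx=+3,dy=+4->C; (3,10):dx=+8,dy=+8->C
  (4,5):dx=-2,dy=-5->C; (4,6):dx=+11,dy=+13->C; (4,7):dx=-1,dy=-3->C; (4,8):dx=+10,dy=+3->C
  (4,9):dx=+4,dy=+5->C; (4,10):dx=+9,dy=+9->C; (5,6):dx=+13,dy=+18->C; (5,7):dx=+1,dy=+2->C
  (5,8):dx=+12,dy=+8->C; (5,9):dx=+6,dy=+10->C; (5,10):dx=+11,dy=+14->C; (6,7):dx=-12,dy=-16->C
  (6,8):dx=-1,dy=-10->C; (6,9):dx=-7,dy=-8->C; (6,10):dx=-2,dy=-4->C; (7,8):dx=+11,dy=+6->C
  (7,9):dx=+5,dy=+8->C; (7,10):dx=+10,dy=+12->C; (8,9):dx=-6,dy=+2->D; (8,10):dx=-1,dy=+6->D
  (9,10):dx=+5,dy=+4->C
Step 2: C = 38, D = 7, total pairs = 45.
Step 3: tau = (C - D)/(n(n-1)/2) = (38 - 7)/45 = 0.688889.
Step 4: Exact two-sided p-value (enumerate n! = 3628800 permutations of y under H0): p = 0.004687.
Step 5: alpha = 0.05. reject H0.

tau_b = 0.6889 (C=38, D=7), p = 0.004687, reject H0.


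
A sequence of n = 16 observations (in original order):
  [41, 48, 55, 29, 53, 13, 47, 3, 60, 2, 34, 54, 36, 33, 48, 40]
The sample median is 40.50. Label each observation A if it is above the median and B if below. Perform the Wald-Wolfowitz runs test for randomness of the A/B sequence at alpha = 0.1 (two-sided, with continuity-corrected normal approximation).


Step 1: Compute median = 40.50; label A = above, B = below.
Labels in order: AAABABABABBABBAB  (n_A = 8, n_B = 8)
Step 2: Count runs R = 12.
Step 3: Under H0 (random ordering), E[R] = 2*n_A*n_B/(n_A+n_B) + 1 = 2*8*8/16 + 1 = 9.0000.
        Var[R] = 2*n_A*n_B*(2*n_A*n_B - n_A - n_B) / ((n_A+n_B)^2 * (n_A+n_B-1)) = 14336/3840 = 3.7333.
        SD[R] = 1.9322.
Step 4: Continuity-corrected z = (R - 0.5 - E[R]) / SD[R] = (12 - 0.5 - 9.0000) / 1.9322 = 1.2939.
Step 5: Two-sided p-value via normal approximation = 2*(1 - Phi(|z|)) = 0.195709.
Step 6: alpha = 0.1. fail to reject H0.

R = 12, z = 1.2939, p = 0.195709, fail to reject H0.


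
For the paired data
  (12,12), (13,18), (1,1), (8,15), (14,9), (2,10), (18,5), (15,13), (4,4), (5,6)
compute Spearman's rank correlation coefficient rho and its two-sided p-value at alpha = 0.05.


Step 1: Rank x and y separately (midranks; no ties here).
rank(x): 12->6, 13->7, 1->1, 8->5, 14->8, 2->2, 18->10, 15->9, 4->3, 5->4
rank(y): 12->7, 18->10, 1->1, 15->9, 9->5, 10->6, 5->3, 13->8, 4->2, 6->4
Step 2: d_i = R_x(i) - R_y(i); compute d_i^2.
  (6-7)^2=1, (7-10)^2=9, (1-1)^2=0, (5-9)^2=16, (8-5)^2=9, (2-6)^2=16, (10-3)^2=49, (9-8)^2=1, (3-2)^2=1, (4-4)^2=0
sum(d^2) = 102.
Step 3: rho = 1 - 6*102 / (10*(10^2 - 1)) = 1 - 612/990 = 0.381818.
Step 4: Under H0, t = rho * sqrt((n-2)/(1-rho^2)) = 1.1685 ~ t(8).
Step 5: Two-sided p-value from the t-distribution with 8 df = 0.276255.
Step 6: alpha = 0.05. fail to reject H0.

rho = 0.3818, p = 0.276255, fail to reject H0 at alpha = 0.05.


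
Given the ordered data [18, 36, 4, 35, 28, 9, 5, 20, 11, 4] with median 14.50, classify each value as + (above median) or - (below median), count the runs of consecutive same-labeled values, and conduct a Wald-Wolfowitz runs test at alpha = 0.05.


Step 1: Compute median = 14.50; label A = above, B = below.
Labels in order: AABAABBABB  (n_A = 5, n_B = 5)
Step 2: Count runs R = 6.
Step 3: Under H0 (random ordering), E[R] = 2*n_A*n_B/(n_A+n_B) + 1 = 2*5*5/10 + 1 = 6.0000.
        Var[R] = 2*n_A*n_B*(2*n_A*n_B - n_A - n_B) / ((n_A+n_B)^2 * (n_A+n_B-1)) = 2000/900 = 2.2222.
        SD[R] = 1.4907.
Step 4: R = E[R], so z = 0 with no continuity correction.
Step 5: Two-sided p-value via normal approximation = 2*(1 - Phi(|z|)) = 1.000000.
Step 6: alpha = 0.05. fail to reject H0.

R = 6, z = 0.0000, p = 1.000000, fail to reject H0.


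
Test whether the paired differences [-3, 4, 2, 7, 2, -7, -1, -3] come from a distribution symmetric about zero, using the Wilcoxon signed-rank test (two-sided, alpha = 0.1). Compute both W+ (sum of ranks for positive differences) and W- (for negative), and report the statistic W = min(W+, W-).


Step 1: Drop any zero differences (none here) and take |d_i|.
|d| = [3, 4, 2, 7, 2, 7, 1, 3]
Step 2: Midrank |d_i| (ties get averaged ranks).
ranks: |3|->4.5, |4|->6, |2|->2.5, |7|->7.5, |2|->2.5, |7|->7.5, |1|->1, |3|->4.5
Step 3: Attach original signs; sum ranks with positive sign and with negative sign.
W+ = 6 + 2.5 + 7.5 + 2.5 = 18.5
W- = 4.5 + 7.5 + 1 + 4.5 = 17.5
(Check: W+ + W- = 36 should equal n(n+1)/2 = 36.)
Step 4: Test statistic W = min(W+, W-) = 17.5.
Step 5: Ties in |d|, so use the tie-corrected normal approximation.
        E[W] = n(n+1)/4 = 8*9/4 = 18.
        Tie groups: |d|=2 (t=2), |d|=3 (t=2), |d|=7 (t=2); sum(t^3 - t) = 18.
        Var[W] = n(n+1)(2n+1)/24 - sum(t^3-t)/48 = 1224/24 - 18/48 = 50.625.
        z = (W - E[W]) / sqrt(Var[W]) = (17.5 - 18) / 7.1151 = -0.0703.
        Two-sided p = 2*Phi(z) = 0.943977.
Step 6: alpha = 0.1. fail to reject H0.

W+ = 18.5, W- = 17.5, W = min = 17.5, p = 0.943977, fail to reject H0.


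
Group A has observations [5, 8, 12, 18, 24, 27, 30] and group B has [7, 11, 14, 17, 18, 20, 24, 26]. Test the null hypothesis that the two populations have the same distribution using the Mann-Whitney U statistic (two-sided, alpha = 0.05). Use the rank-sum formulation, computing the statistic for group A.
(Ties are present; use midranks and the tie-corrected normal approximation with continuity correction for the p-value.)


Step 1: Combine and sort all 15 observations; assign midranks.
sorted (value, group): (5,X), (7,Y), (8,X), (11,Y), (12,X), (14,Y), (17,Y), (18,X), (18,Y), (20,Y), (24,X), (24,Y), (26,Y), (27,X), (30,X)
ranks: 5->1, 7->2, 8->3, 11->4, 12->5, 14->6, 17->7, 18->8.5, 18->8.5, 20->10, 24->11.5, 24->11.5, 26->13, 27->14, 30->15
Step 2: Rank sum for X: R1 = 1 + 3 + 5 + 8.5 + 11.5 + 14 + 15 = 58.
Step 3: U_X = R1 - n1(n1+1)/2 = 58 - 7*8/2 = 58 - 28 = 30.
       U_Y = n1*n2 - U_X = 56 - 30 = 26.
Step 4: Ties are present, so use the tie-corrected normal approximation (with continuity correction) for the p-value.
Step 5: p-value = 0.861942; compare to alpha = 0.05. fail to reject H0.

U_X = 30, p = 0.861942, fail to reject H0 at alpha = 0.05.


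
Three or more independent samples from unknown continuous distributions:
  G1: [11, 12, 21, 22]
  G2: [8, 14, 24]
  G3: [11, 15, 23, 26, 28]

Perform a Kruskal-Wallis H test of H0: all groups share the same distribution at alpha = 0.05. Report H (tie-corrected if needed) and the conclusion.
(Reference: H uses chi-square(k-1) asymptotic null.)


Step 1: Combine all N = 12 observations and assign midranks.
sorted (value, group, rank): (8,G2,1), (11,G1,2.5), (11,G3,2.5), (12,G1,4), (14,G2,5), (15,G3,6), (21,G1,7), (22,G1,8), (23,G3,9), (24,G2,10), (26,G3,11), (28,G3,12)
Step 2: Sum ranks within each group.
R_1 = 21.5 (n_1 = 4)
R_2 = 16 (n_2 = 3)
R_3 = 40.5 (n_3 = 5)
Step 3: H = 12/(N(N+1)) * sum(R_i^2/n_i) - 3(N+1)
     = 12/(12*13) * (21.5^2/4 + 16^2/3 + 40.5^2/5) - 3*13
     = 0.076923 * 528.946 - 39
     = 1.688141.
Step 4: Ties present; correction factor C = 1 - 6/(12^3 - 12) = 0.996503. Corrected H = 1.688141 / 0.996503 = 1.694064.
Step 5: Under H0, H ~ chi^2(2); p-value = 0.428685.
Step 6: alpha = 0.05. fail to reject H0.

H = 1.6941, df = 2, p = 0.428685, fail to reject H0.


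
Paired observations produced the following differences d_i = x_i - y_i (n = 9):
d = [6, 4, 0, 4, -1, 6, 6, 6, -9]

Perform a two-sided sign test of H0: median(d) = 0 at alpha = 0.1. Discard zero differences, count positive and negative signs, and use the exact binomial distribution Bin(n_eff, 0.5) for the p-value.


Step 1: Discard zero differences. Original n = 9; n_eff = number of nonzero differences = 8.
Nonzero differences (with sign): +6, +4, +4, -1, +6, +6, +6, -9
Step 2: Count signs: positive = 6, negative = 2.
Step 3: Under H0: P(positive) = 0.5, so the number of positives S ~ Bin(8, 0.5).
Step 4: Two-sided exact p-value = sum of Bin(8,0.5) probabilities at or below the observed probability = 0.289062.
Step 5: alpha = 0.1. fail to reject H0.

n_eff = 8, pos = 6, neg = 2, p = 0.289062, fail to reject H0.


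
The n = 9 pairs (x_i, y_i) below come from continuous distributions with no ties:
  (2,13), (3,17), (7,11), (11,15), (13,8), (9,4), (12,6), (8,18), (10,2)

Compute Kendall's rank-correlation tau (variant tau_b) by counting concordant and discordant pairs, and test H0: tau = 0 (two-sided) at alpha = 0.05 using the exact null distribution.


Step 1: Enumerate the 36 unordered pairs (i,j) with i<j and classify each by sign(x_j-x_i) * sign(y_j-y_i).
  (1,2):dx=+1,dy=+4->C; (1,3):dx=+5,dy=-2->D; (1,4):dx=+9,dy=+2->C; (1,5):dx=+11,dy=-5->D
  (1,6):dx=+7,dy=-9->D; (1,7):dx=+10,dy=-7->D; (1,8):dx=+6,dy=+5->C; (1,9):dx=+8,dy=-11->D
  (2,3):dx=+4,dy=-6->D; (2,4):dx=+8,dy=-2->D; (2,5):dx=+10,dy=-9->D; (2,6):dx=+6,dy=-13->D
  (2,7):dx=+9,dy=-11->D; (2,8):dx=+5,dy=+1->C; (2,9):dx=+7,dy=-15->D; (3,4):dx=+4,dy=+4->C
  (3,5):dx=+6,dy=-3->D; (3,6):dx=+2,dy=-7->D; (3,7):dx=+5,dy=-5->D; (3,8):dx=+1,dy=+7->C
  (3,9):dx=+3,dy=-9->D; (4,5):dx=+2,dy=-7->D; (4,6):dx=-2,dy=-11->C; (4,7):dx=+1,dy=-9->D
  (4,8):dx=-3,dy=+3->D; (4,9):dx=-1,dy=-13->C; (5,6):dx=-4,dy=-4->C; (5,7):dx=-1,dy=-2->C
  (5,8):dx=-5,dy=+10->D; (5,9):dx=-3,dy=-6->C; (6,7):dx=+3,dy=+2->C; (6,8):dx=-1,dy=+14->D
  (6,9):dx=+1,dy=-2->D; (7,8):dx=-4,dy=+12->D; (7,9):dx=-2,dy=-4->C; (8,9):dx=+2,dy=-16->D
Step 2: C = 13, D = 23, total pairs = 36.
Step 3: tau = (C - D)/(n(n-1)/2) = (13 - 23)/36 = -0.277778.
Step 4: Exact two-sided p-value (enumerate n! = 362880 permutations of y under H0): p = 0.358488.
Step 5: alpha = 0.05. fail to reject H0.

tau_b = -0.2778 (C=13, D=23), p = 0.358488, fail to reject H0.


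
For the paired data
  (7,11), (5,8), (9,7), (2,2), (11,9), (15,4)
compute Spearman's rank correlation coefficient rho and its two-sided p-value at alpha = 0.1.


Step 1: Rank x and y separately (midranks; no ties here).
rank(x): 7->3, 5->2, 9->4, 2->1, 11->5, 15->6
rank(y): 11->6, 8->4, 7->3, 2->1, 9->5, 4->2
Step 2: d_i = R_x(i) - R_y(i); compute d_i^2.
  (3-6)^2=9, (2-4)^2=4, (4-3)^2=1, (1-1)^2=0, (5-5)^2=0, (6-2)^2=16
sum(d^2) = 30.
Step 3: rho = 1 - 6*30 / (6*(6^2 - 1)) = 1 - 180/210 = 0.142857.
Step 4: Under H0, t = rho * sqrt((n-2)/(1-rho^2)) = 0.2887 ~ t(4).
Step 5: Two-sided p-value from the t-distribution with 4 df = 0.787172.
Step 6: alpha = 0.1. fail to reject H0.

rho = 0.1429, p = 0.787172, fail to reject H0 at alpha = 0.1.


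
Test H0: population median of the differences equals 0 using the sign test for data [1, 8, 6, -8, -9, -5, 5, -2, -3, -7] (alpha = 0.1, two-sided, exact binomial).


Step 1: Discard zero differences. Original n = 10; n_eff = number of nonzero differences = 10.
Nonzero differences (with sign): +1, +8, +6, -8, -9, -5, +5, -2, -3, -7
Step 2: Count signs: positive = 4, negative = 6.
Step 3: Under H0: P(positive) = 0.5, so the number of positives S ~ Bin(10, 0.5).
Step 4: Two-sided exact p-value = sum of Bin(10,0.5) probabilities at or below the observed probability = 0.753906.
Step 5: alpha = 0.1. fail to reject H0.

n_eff = 10, pos = 4, neg = 6, p = 0.753906, fail to reject H0.


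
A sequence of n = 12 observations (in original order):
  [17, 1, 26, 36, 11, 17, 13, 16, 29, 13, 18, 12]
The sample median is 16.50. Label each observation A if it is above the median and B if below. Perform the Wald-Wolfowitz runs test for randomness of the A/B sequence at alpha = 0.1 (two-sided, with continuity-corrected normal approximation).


Step 1: Compute median = 16.50; label A = above, B = below.
Labels in order: ABAABABBABAB  (n_A = 6, n_B = 6)
Step 2: Count runs R = 10.
Step 3: Under H0 (random ordering), E[R] = 2*n_A*n_B/(n_A+n_B) + 1 = 2*6*6/12 + 1 = 7.0000.
        Var[R] = 2*n_A*n_B*(2*n_A*n_B - n_A - n_B) / ((n_A+n_B)^2 * (n_A+n_B-1)) = 4320/1584 = 2.7273.
        SD[R] = 1.6514.
Step 4: Continuity-corrected z = (R - 0.5 - E[R]) / SD[R] = (10 - 0.5 - 7.0000) / 1.6514 = 1.5138.
Step 5: Two-sided p-value via normal approximation = 2*(1 - Phi(|z|)) = 0.130070.
Step 6: alpha = 0.1. fail to reject H0.

R = 10, z = 1.5138, p = 0.130070, fail to reject H0.


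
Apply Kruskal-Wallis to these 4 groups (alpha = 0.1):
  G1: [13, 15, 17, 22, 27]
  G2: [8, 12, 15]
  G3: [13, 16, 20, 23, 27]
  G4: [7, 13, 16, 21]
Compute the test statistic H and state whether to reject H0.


Step 1: Combine all N = 17 observations and assign midranks.
sorted (value, group, rank): (7,G4,1), (8,G2,2), (12,G2,3), (13,G1,5), (13,G3,5), (13,G4,5), (15,G1,7.5), (15,G2,7.5), (16,G3,9.5), (16,G4,9.5), (17,G1,11), (20,G3,12), (21,G4,13), (22,G1,14), (23,G3,15), (27,G1,16.5), (27,G3,16.5)
Step 2: Sum ranks within each group.
R_1 = 54 (n_1 = 5)
R_2 = 12.5 (n_2 = 3)
R_3 = 58 (n_3 = 5)
R_4 = 28.5 (n_4 = 4)
Step 3: H = 12/(N(N+1)) * sum(R_i^2/n_i) - 3(N+1)
     = 12/(17*18) * (54^2/5 + 12.5^2/3 + 58^2/5 + 28.5^2/4) - 3*18
     = 0.039216 * 1511.15 - 54
     = 5.260621.
Step 4: Ties present; correction factor C = 1 - 42/(17^3 - 17) = 0.991422. Corrected H = 5.260621 / 0.991422 = 5.306139.
Step 5: Under H0, H ~ chi^2(3); p-value = 0.150705.
Step 6: alpha = 0.1. fail to reject H0.

H = 5.3061, df = 3, p = 0.150705, fail to reject H0.


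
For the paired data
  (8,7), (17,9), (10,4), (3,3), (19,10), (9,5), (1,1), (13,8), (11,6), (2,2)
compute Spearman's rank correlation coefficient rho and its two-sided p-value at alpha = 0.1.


Step 1: Rank x and y separately (midranks; no ties here).
rank(x): 8->4, 17->9, 10->6, 3->3, 19->10, 9->5, 1->1, 13->8, 11->7, 2->2
rank(y): 7->7, 9->9, 4->4, 3->3, 10->10, 5->5, 1->1, 8->8, 6->6, 2->2
Step 2: d_i = R_x(i) - R_y(i); compute d_i^2.
  (4-7)^2=9, (9-9)^2=0, (6-4)^2=4, (3-3)^2=0, (10-10)^2=0, (5-5)^2=0, (1-1)^2=0, (8-8)^2=0, (7-6)^2=1, (2-2)^2=0
sum(d^2) = 14.
Step 3: rho = 1 - 6*14 / (10*(10^2 - 1)) = 1 - 84/990 = 0.915152.
Step 4: Under H0, t = rho * sqrt((n-2)/(1-rho^2)) = 6.4212 ~ t(8).
Step 5: Two-sided p-value from the t-distribution with 8 df = 0.000204.
Step 6: alpha = 0.1. reject H0.

rho = 0.9152, p = 0.000204, reject H0 at alpha = 0.1.


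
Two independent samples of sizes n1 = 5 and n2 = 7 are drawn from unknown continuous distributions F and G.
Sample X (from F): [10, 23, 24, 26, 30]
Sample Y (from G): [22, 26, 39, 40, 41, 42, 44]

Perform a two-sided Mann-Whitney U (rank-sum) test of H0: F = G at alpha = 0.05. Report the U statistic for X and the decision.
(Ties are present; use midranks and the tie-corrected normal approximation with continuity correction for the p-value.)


Step 1: Combine and sort all 12 observations; assign midranks.
sorted (value, group): (10,X), (22,Y), (23,X), (24,X), (26,X), (26,Y), (30,X), (39,Y), (40,Y), (41,Y), (42,Y), (44,Y)
ranks: 10->1, 22->2, 23->3, 24->4, 26->5.5, 26->5.5, 30->7, 39->8, 40->9, 41->10, 42->11, 44->12
Step 2: Rank sum for X: R1 = 1 + 3 + 4 + 5.5 + 7 = 20.5.
Step 3: U_X = R1 - n1(n1+1)/2 = 20.5 - 5*6/2 = 20.5 - 15 = 5.5.
       U_Y = n1*n2 - U_X = 35 - 5.5 = 29.5.
Step 4: Ties are present, so use the tie-corrected normal approximation (with continuity correction) for the p-value.
Step 5: p-value = 0.061363; compare to alpha = 0.05. fail to reject H0.

U_X = 5.5, p = 0.061363, fail to reject H0 at alpha = 0.05.
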